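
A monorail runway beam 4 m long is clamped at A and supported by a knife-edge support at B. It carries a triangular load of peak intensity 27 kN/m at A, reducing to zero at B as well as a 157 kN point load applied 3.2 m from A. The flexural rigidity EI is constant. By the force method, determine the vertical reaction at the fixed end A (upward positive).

Release the roller at B. Primary structure: cantilever fixed at A.
Deflection at B on the released cantilever, summing each load's contribution:
  triangular load, peak 27 at the fixed end: w₀L⁴/(30EI) = 230.4/EI
  point load 157 at a = 3.2: Pa²(3L − a)/(6EI) = 2358/EI
  δ_0 = 2588/EI
Tip deflection under a unit load at B: L³/(3EI) = 21.33/EI.
The prop prevents deflection at B: R_B = δ_0/δ_{BB} = 2588/21.33 = 121.3 kN.
Vertical equilibrium: R_A = ΣP − R_B = 211 − 121.3 = 89.67 kN.

R_A = 89.67 kN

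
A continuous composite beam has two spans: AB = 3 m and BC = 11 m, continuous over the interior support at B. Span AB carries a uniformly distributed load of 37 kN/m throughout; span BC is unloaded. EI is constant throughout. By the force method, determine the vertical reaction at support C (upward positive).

Insert a hinge at B; M_B is the redundant, and each span becomes simply supported.
End slopes at the hinge B, treating each span as simply supported:
  span AB: UDL 37: wL³/(24EI) = 41.62/EI
  relative rotation θ_0 = (41.62 + 0)/EI = 41.62/EI
A unit hogging moment at B produces rotation L₁/(3EI) + L₂/(3EI) = 4.667/EI.
Slope continuity at B: θ_0 = M_B·4.667/EI, so M_B = 41.62/4.667 = 8.92 kN·m (hogging).
Span BC, ΣM about C: R_B^{BC}·11 = 0 + 8.92, so R_B^{BC} = 0.8109 kN and R_C = 0 − 0.8109 = -0.8109 kN.

R_C = -0.8109 kN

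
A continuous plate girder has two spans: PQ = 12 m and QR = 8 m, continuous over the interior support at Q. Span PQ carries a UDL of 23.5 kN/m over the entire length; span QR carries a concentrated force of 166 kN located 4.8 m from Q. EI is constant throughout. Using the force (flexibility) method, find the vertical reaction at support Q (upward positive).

R_Q = 278.9 kN

Insert a hinge at Q; M_Q is the redundant, and each span becomes simply supported.
Discontinuity in slope at Q on the released structure — sum the simple-span end rotations:
  span PQ: UDL 23.5: wL³/(24EI) = 1692/EI
  span QR: point load 166 at a = 4.8: Pab(L + b)/(6LEI) = 594.9/EI
  relative rotation θ_0 = (1692 + 594.9)/EI = 2287/EI
A unit hogging moment at Q produces rotation L₁/(3EI) + L₂/(3EI) = 6.667/EI.
Slope continuity at Q: θ_0 = M_Q·6.667/EI, so M_Q = 2287/6.667 = 343 kN·m (hogging).
Span PQ, ΣM about P with M_Q applied at Q: R_Q^{PQ}·12 = 1692 + 343, so R_Q^{PQ} = 169.6 kN and R_P = 282 − 169.6 = 112.4 kN.
Span QR, ΣM about R: R_Q^{QR}·8 = 531.2 + 343, so R_Q^{QR} = 109.3 kN and R_R = 166 − 109.3 = 56.72 kN.
R_Q = 169.6 + 109.3 = 278.9 kN.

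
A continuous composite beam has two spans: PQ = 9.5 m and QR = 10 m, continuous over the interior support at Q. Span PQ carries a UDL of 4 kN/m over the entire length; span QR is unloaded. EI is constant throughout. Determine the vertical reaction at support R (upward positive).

Insert a hinge at Q; M_Q is the redundant, and each span becomes simply supported.
Discontinuity in slope at Q on the released structure — sum the simple-span end rotations:
  span PQ: UDL 4: wL³/(24EI) = 142.9/EI
  relative rotation θ_0 = (142.9 + 0)/EI = 142.9/EI
A unit hogging moment at Q produces rotation L₁/(3EI) + L₂/(3EI) = 6.5/EI.
Slope continuity at Q: θ_0 = M_Q·6.5/EI, so M_Q = 142.9/6.5 = 21.98 kN·m (hogging).
Span QR, ΣM about R: R_Q^{QR}·10 = 0 + 21.98, so R_Q^{QR} = 2.198 kN and R_R = 0 − 2.198 = -2.198 kN.

R_R = -2.198 kN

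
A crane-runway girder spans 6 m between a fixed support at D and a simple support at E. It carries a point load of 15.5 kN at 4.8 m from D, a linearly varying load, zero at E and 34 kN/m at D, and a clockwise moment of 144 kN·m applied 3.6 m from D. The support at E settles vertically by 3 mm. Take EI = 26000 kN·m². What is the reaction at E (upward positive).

Remove the prop at E; the released (primary) structure is a cantilever built in at D.
Downward deflection at the released point E due to the loads:
  point load 15.5 at a = 4.8: Pa²(3L − a)/(6EI) = 785.7/EI
  triangular load, peak 34 at the fixed end: w₀L⁴/(30EI) = 1469/EI
  clockwise couple 144 at a = 3.6: M₀a(2L − a)/(2EI) = 2177/EI
  δ_0 = 4432/EI
Flexibility coefficient — unit upward force at E: δ_{EE} = L³/(3EI) = 72/EI.
With EI = 26000 kN·m²: δ_0 = 0.17045 m and δ_{EE} = 0.002769 m/kN.
Compatibility — the beam at E must follow the support down by 0.003 m: δ_0 − R_E·δ_{EE} = 0.003, so R_E = (0.17045 − 0.003)/0.002769 = 60.47 kN.

R_E = 60.47 kN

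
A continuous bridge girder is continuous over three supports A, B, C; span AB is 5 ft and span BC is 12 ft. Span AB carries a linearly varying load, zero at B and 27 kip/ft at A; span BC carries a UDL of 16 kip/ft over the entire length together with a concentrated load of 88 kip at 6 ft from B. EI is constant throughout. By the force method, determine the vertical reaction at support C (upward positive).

R_C = 110.4 kip

Take M_B as the redundant. Released structure: two simple spans AB and BC with a hinge at B.
Rotations at B on the released spans (each span's end-slope, ×1/EI):
  span AB: triangular load, peak 27: 7w₀L³/(360EI) = 65.62/EI
  span BC: UDL 16: wL³/(24EI) = 1152/EI
  span BC: point load 88 at a = 6: Pab(L + b)/(6LEI) = 792/EI
  relative rotation θ_0 = (65.62 + 1944)/EI = 2010/EI
A unit hogging moment at B produces rotation L₁/(3EI) + L₂/(3EI) = 5.667/EI.
Slope continuity at B: θ_0 = M_B·5.667/EI, so M_B = 2010/5.667 = 354.6 kip·ft (hogging).
Span BC, ΣM about C: R_B^{BC}·12 = 1680 + 354.6, so R_B^{BC} = 169.6 kip and R_C = 280 − 169.6 = 110.4 kip.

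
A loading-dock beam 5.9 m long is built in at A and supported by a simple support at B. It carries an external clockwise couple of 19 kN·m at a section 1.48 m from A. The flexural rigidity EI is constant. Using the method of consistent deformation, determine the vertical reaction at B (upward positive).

Remove the prop at B; the released (primary) structure is a cantilever built in at A.
Primary-structure tip deflection at B by superposition:
  clockwise couple 19 at a = 1.48: M₀a(2L − a)/(2EI) = 145.1/EI
Tip deflection under a unit load at B: L³/(3EI) = 68.46/EI.
Compatibility at B: δ_0 − R_B·δ_{BB} = 0, so R_B = 145.1/68.46 = 2.119 kN.

R_B = 2.119 kN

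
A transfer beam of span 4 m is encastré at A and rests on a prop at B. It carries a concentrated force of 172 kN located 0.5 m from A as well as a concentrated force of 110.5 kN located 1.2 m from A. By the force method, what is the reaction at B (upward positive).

Release the roller at B. Primary structure: cantilever fixed at A.
Downward deflection at the released point B due to the loads:
  point load 172 at a = 0.5: Pa²(3L − a)/(6EI) = 82.42/EI
  point load 110.5 at a = 1.2: Pa²(3L − a)/(6EI) = 286.4/EI
  δ_0 = 368.8/EI
Tip deflection under a unit load at B: L³/(3EI) = 21.33/EI.
Compatibility at B: δ_0 − R_B·δ_{BB} = 0, so R_B = 368.8/21.33 = 17.29 kN.

R_B = 17.29 kN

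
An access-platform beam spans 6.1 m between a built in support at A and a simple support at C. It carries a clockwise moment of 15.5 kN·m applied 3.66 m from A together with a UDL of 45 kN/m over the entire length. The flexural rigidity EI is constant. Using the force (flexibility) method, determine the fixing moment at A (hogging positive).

M_A = 205.3 kN·m

Choose R_C as the redundant. The primary structure is the cantilever fixed at A.
Free-end deflection of the primary structure under the applied loading (downward +):
  clockwise couple 15.5 at a = 3.66: M₀a(2L − a)/(2EI) = 242.2/EI
  UDL 45: wL⁴/(8EI) = 7788/EI
  δ_0 = 8031/EI
Tip deflection under a unit load at C: L³/(3EI) = 75.66/EI.
Compatibility at C: δ_0 − R_C·δ_{CC} = 0, so R_C = 8031/75.66 = 106.1 kN.
Moment equilibrium about A: M_A = Σ(load moments about A) − R_C·L = 852.7 − 106.1×6.1 = 205.3 kN·m.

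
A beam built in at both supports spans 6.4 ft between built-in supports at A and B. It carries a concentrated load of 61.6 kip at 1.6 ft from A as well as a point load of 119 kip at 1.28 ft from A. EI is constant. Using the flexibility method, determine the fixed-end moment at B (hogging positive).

M_B = 42.85 kip·ft

Release both end moments; the primary structure is a simply-supported span AB with redundants M_A and M_B.
Simple-span end rotations at A and B under the given loads:
  at A: point load 61.6 at a = 1.6: Pab(L + b)/(6LEI) = 138/EI
  at B: point load 61.6 at a = 1.6: Pab(L + a)/(6LEI) = 98.56/EI
  at A: point load 119 at a = 1.28: Pab(L + b)/(6LEI) = 234/EI
  at B: point load 119 at a = 1.28: Pab(L + a)/(6LEI) = 156/EI
  θ_A0 = 371.9/EI,  θ_B0 = 254.5/EI
Flexibility coefficients: a unit moment at one end gives L/(3EI) there and L/(6EI) at the far end, so f₁₁ = f₂₂ = 2.133/EI and f₁₂ = f₂₁ = 1.067/EI.
Compatibility — zero rotation at each built-in end:
  2.133 M_A + 1.067 M_B = 371.9
  1.067 M_A + 2.133 M_B = 254.5
Solving the pair gives M_A = 152.9 kip·ft and M_B = 42.85 kip·ft (hogging).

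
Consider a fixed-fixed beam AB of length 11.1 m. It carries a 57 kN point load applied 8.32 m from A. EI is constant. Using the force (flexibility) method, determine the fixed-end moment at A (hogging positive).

M_A = 29.75 kN·m

Take the two fixed-end moments M_A, M_B as redundants; the released structure is the simple span AB.
On the primary (simply-supported) span, the end slopes from the loading are:
  at A: point load 57 at a = 8.32: Pab(L + b)/(6LEI) = 274.8/EI
  at B: point load 57 at a = 8.32: Pab(L + a)/(6LEI) = 384.4/EI
  θ_A0 = 274.8/EI,  θ_B0 = 384.4/EI
Flexibility coefficients: a unit moment at one end gives L/(3EI) there and L/(6EI) at the far end, so f₁₁ = f₂₂ = 3.7/EI and f₁₂ = f₂₁ = 1.85/EI.
Compatibility — zero rotation at each built-in end:
  3.7 M_A + 1.85 M_B = 274.8
  1.85 M_A + 3.7 M_B = 384.4
Solving the pair gives M_A = 29.75 kN·m and M_B = 89.03 kN·m (hogging).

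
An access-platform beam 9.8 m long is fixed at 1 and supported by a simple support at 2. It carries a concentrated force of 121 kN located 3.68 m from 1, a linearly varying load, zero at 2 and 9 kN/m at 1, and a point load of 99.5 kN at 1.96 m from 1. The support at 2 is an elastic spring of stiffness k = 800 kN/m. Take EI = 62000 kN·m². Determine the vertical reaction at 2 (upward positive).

Take the reaction at 2 as the redundant and release it; the primary structure is a cantilever fixed at 1.
Primary-structure tip deflection at 2 by superposition:
  point load 121 at a = 3.68: Pa²(3L − a)/(6EI) = 7024/EI
  triangular load, peak 9 at the fixed end: w₀L⁴/(30EI) = 2767/EI
  point load 99.5 at a = 1.96: Pa²(3L − a)/(6EI) = 1748/EI
  δ_0 = 11539/EI
Tip deflection under a unit load at 2: L³/(3EI) = 313.7/EI.
With EI = 62000 kN·m²: δ_0 = 0.18612 m and δ_{22} = 0.00506 m/kN.
Compatibility — the spring shortens by R_2/k under the reaction it provides: δ_0 − R_2·δ_{22} = R_2/k. With 1/k = 0.00125 m/kN, R_2 = δ_0 / (δ_{22} + 1/k) = 0.18612 / (0.00506 + 0.00125) = 29.5 kN.

R_2 = 29.5 kN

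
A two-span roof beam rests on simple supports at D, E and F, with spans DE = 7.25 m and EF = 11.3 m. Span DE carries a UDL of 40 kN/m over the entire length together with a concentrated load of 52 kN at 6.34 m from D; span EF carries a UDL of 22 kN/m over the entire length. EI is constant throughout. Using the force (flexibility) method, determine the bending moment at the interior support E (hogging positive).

M_E = 331.8 kN·m

Take M_E as the redundant. Released structure: two simple spans DE and EF with a hinge at E.
Rotations at E on the released spans (each span's end-slope, ×1/EI):
  span DE: UDL 40: wL³/(24EI) = 635.1/EI
  span DE: point load 52 at a = 6.34: Pab(L + a)/(6LEI) = 93.73/EI
  span EF: UDL 22: wL³/(24EI) = 1323/EI
  relative rotation θ_0 = (728.9 + 1323)/EI = 2052/EI
A unit hogging moment at E produces rotation L₁/(3EI) + L₂/(3EI) = 6.183/EI.
Compatibility: M_E·(L₁+L₂)/(3EI) = θ_0, giving M_E = 331.8 kN·m (hogging).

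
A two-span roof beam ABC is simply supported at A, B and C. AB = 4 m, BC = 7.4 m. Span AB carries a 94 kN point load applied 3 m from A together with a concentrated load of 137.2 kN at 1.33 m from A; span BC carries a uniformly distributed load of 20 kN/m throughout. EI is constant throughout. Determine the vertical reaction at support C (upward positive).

R_C = 55.22 kN

Take M_B as the redundant. Released structure: two simple spans AB and BC with a hinge at B.
End slopes at the hinge B, treating each span as simply supported:
  span AB: point load 94 at a = 3: Pab(L + a)/(6LEI) = 82.25/EI
  span AB: point load 137.2 at a = 1.33: Pab(L + a)/(6LEI) = 108.2/EI
  span BC: UDL 20: wL³/(24EI) = 337.7/EI
  relative rotation θ_0 = (190.5 + 337.7)/EI = 528.1/EI
A unit hogging moment at B produces rotation L₁/(3EI) + L₂/(3EI) = 3.8/EI.
Slope continuity at B: θ_0 = M_B·3.8/EI, so M_B = 528.1/3.8 = 139 kN·m (hogging).
Span BC, ΣM about C: R_B^{BC}·7.4 = 547.6 + 139, so R_B^{BC} = 92.78 kN and R_C = 148 − 92.78 = 55.22 kN.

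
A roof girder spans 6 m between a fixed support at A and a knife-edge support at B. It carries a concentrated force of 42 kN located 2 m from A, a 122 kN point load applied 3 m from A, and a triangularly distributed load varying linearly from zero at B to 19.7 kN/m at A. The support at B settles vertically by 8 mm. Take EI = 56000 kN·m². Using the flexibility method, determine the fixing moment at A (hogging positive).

Take the reaction at B as the redundant and release it; the primary structure is a cantilever fixed at A.
Primary-structure tip deflection at B by superposition:
  point load 42 at a = 2: Pa²(3L − a)/(6EI) = 448/EI
  point load 122 at a = 3: Pa²(3L − a)/(6EI) = 2745/EI
  triangular load, peak 19.7 at the fixed end: w₀L⁴/(30EI) = 851/EI
  δ_0 = 4044/EI
Tip deflection under a unit load at B: L³/(3EI) = 72/EI.
With EI = 56000 kN·m²: δ_0 = 0.072215 m and δ_{BB} = 0.001286 m/kN.
Compatibility — the beam at B must follow the support down by 0.008 m: δ_0 − R_B·δ_{BB} = 0.008, so R_B = (0.072215 − 0.008)/0.001286 = 49.95 kN.
Moment equilibrium about A: M_A = Σ(load moments about A) − R_B·L = 568.2 − 49.95×6 = 268.5 kN·m.

M_A = 268.5 kN·m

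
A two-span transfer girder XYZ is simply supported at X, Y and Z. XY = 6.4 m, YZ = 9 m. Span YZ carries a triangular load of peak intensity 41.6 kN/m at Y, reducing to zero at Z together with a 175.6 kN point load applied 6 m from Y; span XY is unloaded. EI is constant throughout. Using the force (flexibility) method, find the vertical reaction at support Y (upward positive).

Release continuity at Y by inserting a hinge; the redundant is the internal moment M_Y. The primary structure is two simply-supported spans XY and YZ.
Rotations at Y on the released spans (each span's end-slope, ×1/EI):
  span YZ: triangular load, peak 41.6: w₀L³/(45EI) = 673.9/EI
  span YZ: point load 175.6 at a = 6: Pab(L + b)/(6LEI) = 702.4/EI
  relative rotation θ_0 = (0 + 1376)/EI = 1376/EI
A unit hogging moment at Y produces rotation L₁/(3EI) + L₂/(3EI) = 5.133/EI.
Compatibility: M_Y·(L₁+L₂)/(3EI) = θ_0, giving M_Y = 268.1 kN·m (hogging).
Span XY, ΣM about X with M_Y applied at Y: R_Y^{XY}·6.4 = 0 + 268.1, so R_Y^{XY} = 41.89 kN and R_X = 0 − 41.89 = -41.89 kN.
Span YZ, ΣM about Z: R_Y^{YZ}·9 = 1650 + 268.1, so R_Y^{YZ} = 213.1 kN and R_Z = 362.8 − 213.1 = 149.7 kN.
R_Y = 41.89 + 213.1 = 255 kN.

R_Y = 255 kN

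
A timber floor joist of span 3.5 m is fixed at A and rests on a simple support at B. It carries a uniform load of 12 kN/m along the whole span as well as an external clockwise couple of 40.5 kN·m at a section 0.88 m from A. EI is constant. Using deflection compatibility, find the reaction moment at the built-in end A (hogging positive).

M_A = 32.17 kN·m

Remove the prop at B; the released (primary) structure is a cantilever built in at A.
Downward deflection at the released point B due to the loads:
  UDL 12: wL⁴/(8EI) = 225.1/EI
  clockwise couple 40.5 at a = 0.88: M₀a(2L − a)/(2EI) = 109.1/EI
  δ_0 = 334.2/EI
Tip deflection under a unit load at B: L³/(3EI) = 14.29/EI.
The prop prevents deflection at B: R_B = δ_0/δ_{BB} = 334.2/14.29 = 23.38 kN.
Moment equilibrium about A: M_A = Σ(load moments about A) − R_B·L = 114 − 23.38×3.5 = 32.17 kN·m.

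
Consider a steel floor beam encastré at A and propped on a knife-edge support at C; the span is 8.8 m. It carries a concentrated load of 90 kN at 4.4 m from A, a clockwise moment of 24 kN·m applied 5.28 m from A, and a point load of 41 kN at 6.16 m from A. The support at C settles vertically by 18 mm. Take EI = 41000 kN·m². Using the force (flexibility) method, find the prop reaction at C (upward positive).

R_C = 51.42 kN

Remove the prop at C; the released (primary) structure is a cantilever built in at A.
Downward deflection at the released point C due to the loads:
  point load 90 at a = 4.4: Pa²(3L − a)/(6EI) = 6389/EI
  clockwise couple 24 at a = 5.28: M₀a(2L − a)/(2EI) = 780.6/EI
  point load 41 at a = 6.16: Pa²(3L − a)/(6EI) = 5248/EI
  δ_0 = 12418/EI
Tip deflection under a unit load at C: L³/(3EI) = 227.2/EI.
With EI = 41000 kN·m²: δ_0 = 0.30287 m and δ_{CC} = 0.00554 m/kN.
Compatibility — the beam at C must follow the support down by 0.018 m: δ_0 − R_C·δ_{CC} = 0.018, so R_C = (0.30287 − 0.018)/0.00554 = 51.42 kN.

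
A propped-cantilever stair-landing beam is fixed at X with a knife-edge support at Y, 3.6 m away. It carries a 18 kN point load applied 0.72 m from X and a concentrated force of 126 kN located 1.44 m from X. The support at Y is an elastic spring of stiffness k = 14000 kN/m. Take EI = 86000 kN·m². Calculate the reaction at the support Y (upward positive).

Choose R_Y as the redundant. The primary structure is the cantilever fixed at X.
Primary-structure tip deflection at Y by superposition:
  point load 18 at a = 0.72: Pa²(3L − a)/(6EI) = 15.68/EI
  point load 126 at a = 1.44: Pa²(3L − a)/(6EI) = 407.6/EI
  δ_0 = 423.3/EI
Flexibility coefficient — unit upward force at Y: δ_{YY} = L³/(3EI) = 15.55/EI.
With EI = 86000 kN·m²: δ_0 = 0.004922 m and δ_{YY} = 0.000181 m/kN.
Compatibility — the spring shortens by R_Y/k under the reaction it provides: δ_0 − R_Y·δ_{YY} = R_Y/k. With 1/k = 0.000071 m/kN, R_Y = δ_0 / (δ_{YY} + 1/k) = 0.004922 / (0.000181 + 0.000071) = 19.51 kN.

R_Y = 19.51 kN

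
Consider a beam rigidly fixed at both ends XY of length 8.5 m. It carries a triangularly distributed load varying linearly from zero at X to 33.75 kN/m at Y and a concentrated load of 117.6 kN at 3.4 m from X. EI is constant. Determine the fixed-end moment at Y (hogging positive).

M_Y = 217.9 kN·m

Release both end moments; the primary structure is a simply-supported span XY with redundants M_X and M_Y.
End rotations of the released simple span under the applied load (×1/EI):
  at X: triangular load, peak 33.75: 7w₀L³/(360EI) = 403/EI
  at Y: triangular load, peak 33.75: w₀L³/(45EI) = 460.6/EI
  at X: point load 117.6 at a = 3.4: Pab(L + b)/(6LEI) = 543.8/EI
  at Y: point load 117.6 at a = 3.4: Pab(L + a)/(6LEI) = 475.8/EI
  θ_X0 = 946.8/EI,  θ_Y0 = 936.4/EI
Flexibility coefficients: a unit moment at one end gives L/(3EI) there and L/(6EI) at the far end, so f₁₁ = f₂₂ = 2.833/EI and f₁₂ = f₂₁ = 1.417/EI.
Compatibility — zero rotation at each built-in end:
  2.833 M_X + 1.417 M_Y = 946.8
  1.417 M_X + 2.833 M_Y = 936.4
Solving the pair gives M_X = 225.2 kN·m and M_Y = 217.9 kN·m (hogging).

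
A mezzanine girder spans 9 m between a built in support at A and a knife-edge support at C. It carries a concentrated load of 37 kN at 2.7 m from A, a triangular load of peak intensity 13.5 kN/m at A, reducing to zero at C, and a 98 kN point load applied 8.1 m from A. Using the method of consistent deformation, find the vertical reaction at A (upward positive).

Choose R_C as the redundant. The primary structure is the cantilever fixed at A.
Free-end deflection of the primary structure under the applied loading (downward +):
  point load 37 at a = 2.7: Pa²(3L − a)/(6EI) = 1092/EI
  triangular load, peak 13.5 at the fixed end: w₀L⁴/(30EI) = 2952/EI
  point load 98 at a = 8.1: Pa²(3L − a)/(6EI) = 20254/EI
  δ_0 = 24299/EI
Flexibility coefficient — unit upward force at C: δ_{CC} = L³/(3EI) = 243/EI.
The prop prevents deflection at C: R_C = δ_0/δ_{CC} = 24299/243 = 99.99 kN.
Vertical equilibrium: R_A = ΣP − R_C = 195.8 − 99.99 = 95.76 kN.

R_A = 95.76 kN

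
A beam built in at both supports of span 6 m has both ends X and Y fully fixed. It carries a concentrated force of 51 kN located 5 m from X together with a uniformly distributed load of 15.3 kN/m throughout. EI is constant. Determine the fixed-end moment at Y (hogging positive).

Release both end moments; the primary structure is a simply-supported span XY with redundants M_X and M_Y.
End rotations of the released simple span under the applied load (×1/EI):
  at X: point load 51 at a = 5: Pab(L + b)/(6LEI) = 49.58/EI
  at Y: point load 51 at a = 5: Pab(L + a)/(6LEI) = 77.92/EI
  at X: UDL 15.3: wL³/(24EI) = 137.7/EI
  at Y: UDL 15.3: wL³/(24EI) = 137.7/EI
  θ_X0 = 187.3/EI,  θ_Y0 = 215.6/EI
Flexibility coefficients: a unit moment at one end gives L/(3EI) there and L/(6EI) at the far end, so f₁₁ = f₂₂ = 2/EI and f₁₂ = f₂₁ = 1/EI.
Compatibility — zero rotation at each built-in end:
  2 M_X + 1 M_Y = 187.3
  1 M_X + 2 M_Y = 215.6
Solving the pair gives M_X = 52.98 kN·m and M_Y = 81.32 kN·m (hogging).

M_Y = 81.32 kN·m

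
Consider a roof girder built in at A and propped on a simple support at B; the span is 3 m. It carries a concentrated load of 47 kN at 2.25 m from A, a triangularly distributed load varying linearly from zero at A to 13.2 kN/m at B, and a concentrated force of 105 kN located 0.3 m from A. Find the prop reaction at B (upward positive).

Take the reaction at B as the redundant and release it; the primary structure is a cantilever fixed at A.
Primary-structure tip deflection at B by superposition:
  point load 47 at a = 2.25: Pa²(3L − a)/(6EI) = 267.7/EI
  triangular load, peak 13.2 at the free end: 11w₀L⁴/(120EI) = 98.01/EI
  point load 105 at a = 0.3: Pa²(3L − a)/(6EI) = 13.7/EI
  δ_0 = 379.4/EI
Tip deflection under a unit load at B: L³/(3EI) = 9/EI.
Compatibility at B: δ_0 − R_B·δ_{BB} = 0, so R_B = 379.4/9 = 42.15 kN.

R_B = 42.15 kN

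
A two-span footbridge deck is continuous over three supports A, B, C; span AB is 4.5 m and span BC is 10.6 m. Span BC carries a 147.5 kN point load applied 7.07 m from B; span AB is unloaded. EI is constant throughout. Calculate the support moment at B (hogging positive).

Take M_B as the redundant. Released structure: two simple spans AB and BC with a hinge at B.
End slopes at the hinge B, treating each span as simply supported:
  span BC: point load 147.5 at a = 7.07: Pab(L + b)/(6LEI) = 817.8/EI
  relative rotation θ_0 = (0 + 817.8)/EI = 817.8/EI
A unit hogging moment at B produces rotation L₁/(3EI) + L₂/(3EI) = 5.033/EI.
Compatibility: M_B·(L₁+L₂)/(3EI) = θ_0, giving M_B = 162.5 kN·m (hogging).

M_B = 162.5 kN·m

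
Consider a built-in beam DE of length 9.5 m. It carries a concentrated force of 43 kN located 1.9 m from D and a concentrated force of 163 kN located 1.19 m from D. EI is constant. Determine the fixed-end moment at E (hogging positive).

M_E = 34.33 kN·m

Take the two fixed-end moments M_D, M_E as redundants; the released structure is the simple span DE.
End rotations of the released simple span under the applied load (×1/EI):
  at D: point load 43 at a = 1.9: Pab(L + b)/(6LEI) = 186.3/EI
  at E: point load 43 at a = 1.9: Pab(L + a)/(6LEI) = 124.2/EI
  at D: point load 163 at a = 1.19: Pab(L + b)/(6LEI) = 503.6/EI
  at E: point load 163 at a = 1.19: Pab(L + a)/(6LEI) = 302.3/EI
  θ_D0 = 689.9/EI,  θ_E0 = 426.5/EI
Flexibility coefficients: a unit moment at one end gives L/(3EI) there and L/(6EI) at the far end, so f₁₁ = f₂₂ = 3.167/EI and f₁₂ = f₂₁ = 1.583/EI.
Compatibility — zero rotation at each built-in end:
  3.167 M_D + 1.583 M_E = 689.9
  1.583 M_D + 3.167 M_E = 426.5
Solving the pair gives M_D = 200.7 kN·m and M_E = 34.33 kN·m (hogging).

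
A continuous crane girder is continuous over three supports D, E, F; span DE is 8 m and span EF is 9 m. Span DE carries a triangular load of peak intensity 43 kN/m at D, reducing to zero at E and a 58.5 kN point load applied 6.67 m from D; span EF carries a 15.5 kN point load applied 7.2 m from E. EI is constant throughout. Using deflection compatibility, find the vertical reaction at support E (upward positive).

R_E = 135.3 kN

Insert a hinge at E; M_E is the redundant, and each span becomes simply supported.
Rotations at E on the released spans (each span's end-slope, ×1/EI):
  span DE: triangular load, peak 43: 7w₀L³/(360EI) = 428.1/EI
  span DE: point load 58.5 at a = 6.67: Pab(L + a)/(6LEI) = 158.6/EI
  span EF: point load 15.5 at a = 7.2: Pab(L + b)/(6LEI) = 40.18/EI
  relative rotation θ_0 = (586.7 + 40.18)/EI = 626.9/EI
A unit hogging moment at E produces rotation L₁/(3EI) + L₂/(3EI) = 5.667/EI.
Slope continuity at E: θ_0 = M_E·5.667/EI, so M_E = 626.9/5.667 = 110.6 kN·m (hogging).
Span DE, ΣM about D with M_E applied at E: R_E^{DE}·8 = 848.9 + 110.6, so R_E^{DE} = 119.9 kN and R_D = 230.5 − 119.9 = 110.6 kN.
Span EF, ΣM about F: R_E^{EF}·9 = 27.9 + 110.6, so R_E^{EF} = 15.39 kN and R_F = 15.5 − 15.39 = 0.1084 kN.
R_E = 119.9 + 15.39 = 135.3 kN.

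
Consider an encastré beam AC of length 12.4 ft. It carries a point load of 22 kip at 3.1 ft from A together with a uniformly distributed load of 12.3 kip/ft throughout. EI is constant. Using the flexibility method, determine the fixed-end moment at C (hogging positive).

M_C = 170.4 kip·ft

Release both end moments; the primary structure is a simply-supported span AC with redundants M_A and M_C.
On the primary (simply-supported) span, the end slopes from the loading are:
  at A: point load 22 at a = 3.1: Pab(L + b)/(6LEI) = 185/EI
  at C: point load 22 at a = 3.1: Pab(L + a)/(6LEI) = 132.1/EI
  at A: UDL 12.3: wL³/(24EI) = 977.1/EI
  at C: UDL 12.3: wL³/(24EI) = 977.1/EI
  θ_A0 = 1162/EI,  θ_C0 = 1109/EI
Flexibility coefficients: a unit moment at one end gives L/(3EI) there and L/(6EI) at the far end, so f₁₁ = f₂₂ = 4.133/EI and f₁₂ = f₂₁ = 2.067/EI.
Compatibility — zero rotation at each built-in end:
  4.133 M_A + 2.067 M_C = 1162
  2.067 M_A + 4.133 M_C = 1109
Solving the pair gives M_A = 196 kip·ft and M_C = 170.4 kip·ft (hogging).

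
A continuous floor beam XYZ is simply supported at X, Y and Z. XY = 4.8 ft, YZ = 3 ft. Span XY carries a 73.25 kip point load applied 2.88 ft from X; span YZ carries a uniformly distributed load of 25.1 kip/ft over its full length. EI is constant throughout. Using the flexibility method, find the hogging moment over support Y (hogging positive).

Insert a hinge at Y; M_Y is the redundant, and each span becomes simply supported.
Rotations at Y on the released spans (each span's end-slope, ×1/EI):
  span XY: point load 73.25 at a = 2.88: Pab(L + a)/(6LEI) = 108/EI
  span YZ: UDL 25.1: wL³/(24EI) = 28.24/EI
  relative rotation θ_0 = (108 + 28.24)/EI = 136.2/EI
A unit hogging moment at Y produces rotation L₁/(3EI) + L₂/(3EI) = 2.6/EI.
Slope continuity at Y: θ_0 = M_Y·2.6/EI, so M_Y = 136.2/2.6 = 52.4 kip·ft (hogging).

M_Y = 52.4 kip·ft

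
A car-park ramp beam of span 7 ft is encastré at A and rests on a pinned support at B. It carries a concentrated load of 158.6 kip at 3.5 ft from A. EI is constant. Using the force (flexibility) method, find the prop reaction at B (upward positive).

Take the reaction at B as the redundant and release it; the primary structure is a cantilever fixed at A.
Deflection at B on the released cantilever, summing each load's contribution:
  point load 158.6 at a = 3.5: Pa²(3L − a)/(6EI) = 5667/EI
Tip deflection under a unit load at B: L³/(3EI) = 114.3/EI.
Compatibility at B: δ_0 − R_B·δ_{BB} = 0, so R_B = 5667/114.3 = 49.56 kip.

R_B = 49.56 kip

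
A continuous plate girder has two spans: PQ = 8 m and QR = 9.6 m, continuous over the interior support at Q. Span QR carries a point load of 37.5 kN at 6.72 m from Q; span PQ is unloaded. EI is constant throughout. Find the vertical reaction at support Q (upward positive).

R_Q = 17.39 kN

Release continuity at Q by inserting a hinge; the redundant is the internal moment M_Q. The primary structure is two simply-supported spans PQ and QR.
Rotations at Q on the released spans (each span's end-slope, ×1/EI):
  span QR: point load 37.5 at a = 6.72: Pab(L + b)/(6LEI) = 157.2/EI
  relative rotation θ_0 = (0 + 157.2)/EI = 157.2/EI
A unit hogging moment at Q produces rotation L₁/(3EI) + L₂/(3EI) = 5.867/EI.
Slope continuity at Q: θ_0 = M_Q·5.867/EI, so M_Q = 157.2/5.867 = 26.8 kN·m (hogging).
Span PQ, ΣM about P with M_Q applied at Q: R_Q^{PQ}·8 = 0 + 26.8, so R_Q^{PQ} = 3.35 kN and R_P = 0 − 3.35 = -3.35 kN.
Span QR, ΣM about R: R_Q^{QR}·9.6 = 108 + 26.8, so R_Q^{QR} = 14.04 kN and R_R = 37.5 − 14.04 = 23.46 kN.
R_Q = 3.35 + 14.04 = 17.39 kN.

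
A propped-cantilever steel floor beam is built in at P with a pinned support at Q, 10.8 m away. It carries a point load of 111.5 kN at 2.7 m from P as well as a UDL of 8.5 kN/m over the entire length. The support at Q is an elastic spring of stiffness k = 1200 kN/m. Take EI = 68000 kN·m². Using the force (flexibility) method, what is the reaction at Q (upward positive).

Take the reaction at Q as the redundant and release it; the primary structure is a cantilever fixed at P.
Primary-structure tip deflection at Q by superposition:
  point load 111.5 at a = 2.7: Pa²(3L − a)/(6EI) = 4024/EI
  UDL 8.5: wL⁴/(8EI) = 14455/EI
  δ_0 = 18479/EI
Flexibility coefficient — unit upward force at Q: δ_{QQ} = L³/(3EI) = 419.9/EI.
With EI = 68000 kN·m²: δ_0 = 0.27175 m and δ_{QQ} = 0.006175 m/kN.
Compatibility — the spring shortens by R_Q/k under the reaction it provides: δ_0 − R_Q·δ_{QQ} = R_Q/k. With 1/k = 0.000833 m/kN, R_Q = δ_0 / (δ_{QQ} + 1/k) = 0.27175 / (0.006175 + 0.000833) = 38.77 kN.

R_Q = 38.77 kN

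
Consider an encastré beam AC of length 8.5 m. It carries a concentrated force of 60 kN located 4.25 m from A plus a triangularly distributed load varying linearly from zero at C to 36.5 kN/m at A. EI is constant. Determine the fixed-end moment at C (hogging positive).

Release both end moments; the primary structure is a simply-supported span AC with redundants M_A and M_C.
On the primary (simply-supported) span, the end slopes from the loading are:
  at A: point load 60 at a = 4.25: Pab(L + b)/(6LEI) = 270.9/EI
  at C: point load 60 at a = 4.25: Pab(L + a)/(6LEI) = 270.9/EI
  at A: triangular load, peak 36.5: w₀L³/(45EI) = 498.1/EI
  at C: triangular load, peak 36.5: 7w₀L³/(360EI) = 435.9/EI
  θ_A0 = 769.1/EI,  θ_C0 = 706.8/EI
Flexibility coefficients: a unit moment at one end gives L/(3EI) there and L/(6EI) at the far end, so f₁₁ = f₂₂ = 2.833/EI and f₁₂ = f₂₁ = 1.417/EI.
Compatibility — zero rotation at each built-in end:
  2.833 M_A + 1.417 M_C = 769.1
  1.417 M_A + 2.833 M_C = 706.8
Solving the pair gives M_A = 195.6 kN·m and M_C = 151.7 kN·m (hogging).

M_C = 151.7 kN·m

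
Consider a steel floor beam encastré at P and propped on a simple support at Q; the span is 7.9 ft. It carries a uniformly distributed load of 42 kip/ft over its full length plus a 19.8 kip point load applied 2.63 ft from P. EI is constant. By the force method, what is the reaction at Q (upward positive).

Release the roller at Q. Primary structure: cantilever fixed at P.
Free-end deflection of the primary structure under the applied loading (downward +):
  UDL 42: wL⁴/(8EI) = 20449/EI
  point load 19.8 at a = 2.63: Pa²(3L − a)/(6EI) = 480.9/EI
  δ_0 = 20930/EI
Flexibility coefficient — unit upward force at Q: δ_{QQ} = L³/(3EI) = 164.3/EI.
The prop prevents deflection at Q: R_Q = δ_0/δ_{QQ} = 20930/164.3 = 127.4 kip.

R_Q = 127.4 kip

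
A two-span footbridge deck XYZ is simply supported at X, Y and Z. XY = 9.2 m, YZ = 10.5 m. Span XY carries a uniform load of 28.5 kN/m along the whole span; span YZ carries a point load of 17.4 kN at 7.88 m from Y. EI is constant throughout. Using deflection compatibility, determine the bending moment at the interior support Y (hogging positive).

M_Y = 152.2 kN·m

Insert a hinge at Y; M_Y is the redundant, and each span becomes simply supported.
Discontinuity in slope at Y on the released structure — sum the simple-span end rotations:
  span XY: UDL 28.5: wL³/(24EI) = 924.7/EI
  span YZ: point load 17.4 at a = 7.88: Pab(L + b)/(6LEI) = 74.81/EI
  relative rotation θ_0 = (924.7 + 74.81)/EI = 999.5/EI
A unit hogging moment at Y produces rotation L₁/(3EI) + L₂/(3EI) = 6.567/EI.
Slope continuity at Y: θ_0 = M_Y·6.567/EI, so M_Y = 999.5/6.567 = 152.2 kN·m (hogging).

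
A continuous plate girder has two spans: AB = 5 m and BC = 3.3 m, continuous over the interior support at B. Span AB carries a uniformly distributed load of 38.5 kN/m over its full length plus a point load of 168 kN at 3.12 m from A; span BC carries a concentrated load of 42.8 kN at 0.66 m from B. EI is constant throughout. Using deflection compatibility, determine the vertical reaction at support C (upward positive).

Take M_B as the redundant. Released structure: two simple spans AB and BC with a hinge at B.
End slopes at the hinge B, treating each span as simply supported:
  span AB: UDL 38.5: wL³/(24EI) = 200.5/EI
  span AB: point load 168 at a = 3.12: Pab(L + a)/(6LEI) = 266.7/EI
  span BC: point load 42.8 at a = 0.66: Pab(L + b)/(6LEI) = 22.37/EI
  relative rotation θ_0 = (467.2 + 22.37)/EI = 489.6/EI
A unit hogging moment at B produces rotation L₁/(3EI) + L₂/(3EI) = 2.767/EI.
Compatibility: M_B·(L₁+L₂)/(3EI) = θ_0, giving M_B = 177 kN·m (hogging).
Span BC, ΣM about C: R_B^{BC}·3.3 = 113 + 177, so R_B^{BC} = 87.87 kN and R_C = 42.8 − 87.87 = -45.07 kN.

R_C = -45.07 kN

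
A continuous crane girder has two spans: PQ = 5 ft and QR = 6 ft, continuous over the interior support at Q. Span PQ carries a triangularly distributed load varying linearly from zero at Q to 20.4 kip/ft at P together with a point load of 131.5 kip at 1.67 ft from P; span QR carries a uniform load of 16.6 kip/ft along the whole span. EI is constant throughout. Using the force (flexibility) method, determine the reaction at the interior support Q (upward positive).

Take M_Q as the redundant. Released structure: two simple spans PQ and QR with a hinge at Q.
Rotations at Q on the released spans (each span's end-slope, ×1/EI):
  span PQ: triangular load, peak 20.4: 7w₀L³/(360EI) = 49.58/EI
  span PQ: point load 131.5 at a = 1.67: Pab(L + a)/(6LEI) = 162.6/EI
  span QR: UDL 16.6: wL³/(24EI) = 149.4/EI
  relative rotation θ_0 = (212.2 + 149.4)/EI = 361.6/EI
A unit hogging moment at Q produces rotation L₁/(3EI) + L₂/(3EI) = 3.667/EI.
Slope continuity at Q: θ_0 = M_Q·3.667/EI, so M_Q = 361.6/3.667 = 98.61 kip·ft (hogging).
Span PQ, ΣM about P with M_Q applied at Q: R_Q^{PQ}·5 = 304.6 + 98.61, so R_Q^{PQ} = 80.64 kip and R_P = 182.5 − 80.64 = 101.9 kip.
Span QR, ΣM about R: R_Q^{QR}·6 = 298.8 + 98.61, so R_Q^{QR} = 66.24 kip and R_R = 99.6 − 66.24 = 33.36 kip.
R_Q = 80.64 + 66.24 = 146.9 kip.

R_Q = 146.9 kip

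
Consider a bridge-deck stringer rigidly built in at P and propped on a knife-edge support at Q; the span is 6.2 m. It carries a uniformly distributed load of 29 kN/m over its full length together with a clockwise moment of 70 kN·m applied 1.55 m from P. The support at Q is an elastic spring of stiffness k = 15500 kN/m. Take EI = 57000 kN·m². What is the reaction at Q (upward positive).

Remove the prop at Q; the released (primary) structure is a cantilever built in at P.
Deflection at Q on the released cantilever, summing each load's contribution:
  UDL 29: wL⁴/(8EI) = 5356/EI
  clockwise couple 70 at a = 1.55: M₀a(2L − a)/(2EI) = 588.6/EI
  δ_0 = 5945/EI
Flexibility coefficient — unit upward force at Q: δ_{QQ} = L³/(3EI) = 79.44/EI.
With EI = 57000 kN·m²: δ_0 = 0.1043 m and δ_{QQ} = 0.001394 m/kN.
Compatibility — the spring shortens by R_Q/k under the reaction it provides: δ_0 − R_Q·δ_{QQ} = R_Q/k. With 1/k = 0.000065 m/kN, R_Q = δ_0 / (δ_{QQ} + 1/k) = 0.1043 / (0.001394 + 0.000065) = 71.52 kN.

R_Q = 71.52 kN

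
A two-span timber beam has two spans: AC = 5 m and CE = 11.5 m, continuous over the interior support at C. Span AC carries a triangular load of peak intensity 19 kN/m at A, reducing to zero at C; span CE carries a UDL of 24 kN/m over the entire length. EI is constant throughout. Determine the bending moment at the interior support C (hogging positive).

M_C = 284.9 kN·m

Take M_C as the redundant. Released structure: two simple spans AC and CE with a hinge at C.
Rotations at C on the released spans (each span's end-slope, ×1/EI):
  span AC: triangular load, peak 19: 7w₀L³/(360EI) = 46.18/EI
  span CE: UDL 24: wL³/(24EI) = 1521/EI
  relative rotation θ_0 = (46.18 + 1521)/EI = 1567/EI
A unit hogging moment at C produces rotation L₁/(3EI) + L₂/(3EI) = 5.5/EI.
Slope continuity at C: θ_0 = M_C·5.5/EI, so M_C = 1567/5.5 = 284.9 kN·m (hogging).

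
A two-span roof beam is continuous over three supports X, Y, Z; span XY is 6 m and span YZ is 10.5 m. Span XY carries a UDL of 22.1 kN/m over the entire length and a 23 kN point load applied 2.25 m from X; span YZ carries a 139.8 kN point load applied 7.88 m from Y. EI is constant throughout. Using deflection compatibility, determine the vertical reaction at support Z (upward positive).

Take M_Y as the redundant. Released structure: two simple spans XY and YZ with a hinge at Y.
Discontinuity in slope at Y on the released structure — sum the simple-span end rotations:
  span XY: UDL 22.1: wL³/(24EI) = 198.9/EI
  span XY: point load 23 at a = 2.25: Pab(L + a)/(6LEI) = 44.47/EI
  span YZ: point load 139.8 at a = 7.88: Pab(L + b)/(6LEI) = 601.1/EI
  relative rotation θ_0 = (243.4 + 601.1)/EI = 844.4/EI
A unit hogging moment at Y produces rotation L₁/(3EI) + L₂/(3EI) = 5.5/EI.
Compatibility: M_Y·(L₁+L₂)/(3EI) = θ_0, giving M_Y = 153.5 kN·m (hogging).
Span YZ, ΣM about Z: R_Y^{YZ}·10.5 = 366.3 + 153.5, so R_Y^{YZ} = 49.51 kN and R_Z = 139.8 − 49.51 = 90.29 kN.

R_Z = 90.29 kN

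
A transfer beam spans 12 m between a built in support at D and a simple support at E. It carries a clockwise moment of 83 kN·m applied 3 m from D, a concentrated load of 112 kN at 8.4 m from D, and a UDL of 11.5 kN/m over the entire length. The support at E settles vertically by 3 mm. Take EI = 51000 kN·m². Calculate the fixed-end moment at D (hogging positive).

Take the reaction at E as the redundant and release it; the primary structure is a cantilever fixed at D.
Deflection at E on the released cantilever, summing each load's contribution:
  clockwise couple 83 at a = 3: M₀a(2L − a)/(2EI) = 2614/EI
  point load 112 at a = 8.4: Pa²(3L − a)/(6EI) = 36353/EI
  UDL 11.5: wL⁴/(8EI) = 29808/EI
  δ_0 = 68775/EI
Tip deflection under a unit load at E: L³/(3EI) = 576/EI.
With EI = 51000 kN·m²: δ_0 = 1.3485 m and δ_{EE} = 0.011294 m/kN.
Compatibility — the beam at E must follow the support down by 0.003 m: δ_0 − R_E·δ_{EE} = 0.003, so R_E = (1.3485 − 0.003)/0.011294 = 119.1 kN.
Moment equilibrium about D: M_D = Σ(load moments about D) − R_E·L = 1852 − 119.1×12 = 422.2 kN·m.

M_D = 422.2 kN·m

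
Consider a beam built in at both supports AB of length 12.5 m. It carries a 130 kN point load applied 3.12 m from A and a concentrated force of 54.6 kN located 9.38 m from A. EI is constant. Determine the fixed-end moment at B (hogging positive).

M_B = 171.9 kN·m

Release both end moments; the primary structure is a simply-supported span AB with redundants M_A and M_B.
End rotations of the released simple span under the applied load (×1/EI):
  at A: point load 130 at a = 3.12: Pab(L + b)/(6LEI) = 1110/EI
  at B: point load 130 at a = 3.12: Pab(L + a)/(6LEI) = 792.4/EI
  at A: point load 54.6 at a = 9.38: Pab(L + b)/(6LEI) = 332.8/EI
  at B: point load 54.6 at a = 9.38: Pab(L + a)/(6LEI) = 466.2/EI
  θ_A0 = 1443/EI,  θ_B0 = 1259/EI
Flexibility coefficients: a unit moment at one end gives L/(3EI) there and L/(6EI) at the far end, so f₁₁ = f₂₂ = 4.167/EI and f₁₂ = f₂₁ = 2.083/EI.
Compatibility — zero rotation at each built-in end:
  4.167 M_A + 2.083 M_B = 1443
  2.083 M_A + 4.167 M_B = 1259
Solving the pair gives M_A = 260.3 kN·m and M_B = 171.9 kN·m (hogging).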